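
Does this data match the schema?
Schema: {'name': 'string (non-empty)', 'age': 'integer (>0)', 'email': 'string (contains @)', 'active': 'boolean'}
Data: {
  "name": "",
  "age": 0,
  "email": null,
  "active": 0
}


Validating each field against schema:
  name: FAIL ("" is an empty string)
  age: FAIL (0 is not > 0)
  email: FAIL (null is not a string)
  active: FAIL (0 is not a boolean)

Result: INVALID (4 errors: name, age, email, active)

INVALID (4 errors: name, age, email, active)


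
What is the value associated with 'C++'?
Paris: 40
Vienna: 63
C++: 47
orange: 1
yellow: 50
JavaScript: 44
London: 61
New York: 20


Looking up key 'C++'
Value: 47

47


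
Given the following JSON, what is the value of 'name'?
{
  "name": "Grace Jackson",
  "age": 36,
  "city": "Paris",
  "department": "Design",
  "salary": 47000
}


Looking up field 'name'
Value: Grace Jackson

Grace Jackson


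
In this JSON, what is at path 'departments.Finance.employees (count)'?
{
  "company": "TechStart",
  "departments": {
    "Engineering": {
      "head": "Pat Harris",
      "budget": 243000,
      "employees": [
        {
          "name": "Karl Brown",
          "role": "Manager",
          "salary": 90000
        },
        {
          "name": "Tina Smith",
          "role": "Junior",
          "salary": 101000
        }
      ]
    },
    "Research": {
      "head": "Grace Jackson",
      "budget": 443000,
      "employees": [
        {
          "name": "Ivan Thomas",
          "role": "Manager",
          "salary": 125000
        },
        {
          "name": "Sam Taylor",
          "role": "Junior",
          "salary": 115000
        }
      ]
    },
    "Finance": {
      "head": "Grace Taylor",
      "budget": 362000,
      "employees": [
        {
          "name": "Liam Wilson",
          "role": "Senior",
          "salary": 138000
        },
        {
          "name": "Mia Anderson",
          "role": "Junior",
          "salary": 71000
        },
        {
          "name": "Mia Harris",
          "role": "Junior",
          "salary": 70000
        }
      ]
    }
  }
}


Path: departments.Finance.employees (count)

Navigate:
  -> departments
  -> Finance
  -> employees (array, length 3)

3


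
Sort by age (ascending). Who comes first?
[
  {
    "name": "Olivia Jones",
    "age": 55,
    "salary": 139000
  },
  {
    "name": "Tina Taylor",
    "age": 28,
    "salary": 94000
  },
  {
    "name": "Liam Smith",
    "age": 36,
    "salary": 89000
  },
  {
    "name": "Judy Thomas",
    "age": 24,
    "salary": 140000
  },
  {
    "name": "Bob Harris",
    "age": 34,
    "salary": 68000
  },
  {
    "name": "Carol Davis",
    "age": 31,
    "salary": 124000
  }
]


Sort by: age (ascending)

Sorted order:
  1. Judy Thomas (age = 24)
  2. Tina Taylor (age = 28)
  3. Carol Davis (age = 31)
  4. Bob Harris (age = 34)
  5. Liam Smith (age = 36)
  6. Olivia Jones (age = 55)

First: Judy Thomas

Judy Thomas


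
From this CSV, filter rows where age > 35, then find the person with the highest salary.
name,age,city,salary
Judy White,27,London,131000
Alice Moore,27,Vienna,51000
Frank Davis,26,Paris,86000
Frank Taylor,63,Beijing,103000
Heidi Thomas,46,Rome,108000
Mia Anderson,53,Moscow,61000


Filter: age > 35
Sort by: salary (descending)

Filtered records (3):
  Heidi Thomas, age 46, salary $108000
  Frank Taylor, age 63, salary $103000
  Mia Anderson, age 53, salary $61000

Highest salary: Heidi Thomas ($108000)

Heidi Thomas


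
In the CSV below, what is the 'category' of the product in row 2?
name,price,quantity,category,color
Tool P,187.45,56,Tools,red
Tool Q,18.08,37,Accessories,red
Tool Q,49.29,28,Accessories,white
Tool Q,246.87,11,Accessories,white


Query: Row 2 ('Tool Q'), column 'category'
Value: Accessories

Accessories


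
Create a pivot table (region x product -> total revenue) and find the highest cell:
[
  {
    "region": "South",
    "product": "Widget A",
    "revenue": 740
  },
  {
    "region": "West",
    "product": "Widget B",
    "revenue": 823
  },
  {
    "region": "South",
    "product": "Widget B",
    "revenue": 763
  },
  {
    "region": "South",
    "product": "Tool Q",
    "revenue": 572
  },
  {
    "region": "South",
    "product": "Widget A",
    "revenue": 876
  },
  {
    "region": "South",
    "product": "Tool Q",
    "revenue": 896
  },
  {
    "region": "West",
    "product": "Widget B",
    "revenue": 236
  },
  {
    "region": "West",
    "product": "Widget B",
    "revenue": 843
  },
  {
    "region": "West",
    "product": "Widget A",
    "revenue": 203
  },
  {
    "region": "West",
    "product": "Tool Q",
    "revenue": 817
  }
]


Pivot: region (rows) x product (columns) -> total revenue

     Tool Q        Widget A      Widget B    
South         1468          1616           763  
West           817           203          1902  

Highest: West / Widget B = $1902

West / Widget B = $1902


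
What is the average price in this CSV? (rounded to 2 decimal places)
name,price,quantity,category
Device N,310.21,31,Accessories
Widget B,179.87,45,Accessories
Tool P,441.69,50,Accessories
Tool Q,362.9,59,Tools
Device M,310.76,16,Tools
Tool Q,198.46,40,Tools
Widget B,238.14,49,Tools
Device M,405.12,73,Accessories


Computing average price:
Values: [310.21, 179.87, 441.69, 362.9, 310.76, 198.46, 238.14, 405.12]
Sum = 2447.15
Count = 8
Average = 2447.15/8 = 305.89375 exactly -> 305.89 (rounded half-up to 2 decimal places)

305.89


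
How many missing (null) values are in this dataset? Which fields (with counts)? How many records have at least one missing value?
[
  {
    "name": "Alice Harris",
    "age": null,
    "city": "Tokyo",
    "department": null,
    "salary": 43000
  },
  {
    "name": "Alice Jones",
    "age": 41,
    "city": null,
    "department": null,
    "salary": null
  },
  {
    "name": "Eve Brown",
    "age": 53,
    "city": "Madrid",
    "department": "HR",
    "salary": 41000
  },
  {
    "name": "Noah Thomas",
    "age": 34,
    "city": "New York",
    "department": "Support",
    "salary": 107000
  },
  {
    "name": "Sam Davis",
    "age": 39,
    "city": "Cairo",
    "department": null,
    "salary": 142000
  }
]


Checking for missing (null) values in 5 records:

  Alice Harris: age, department
  Alice Jones: city, department, salary
  Eve Brown: complete
  Noah Thomas: complete
  Sam Davis: department

Per field:
  name: 0 missing
  age: 1 missing
  city: 1 missing
  department: 3 missing
  salary: 1 missing

Total missing values: 6
Records with any missing: 3

6 missing values (age: 1, city: 1, department: 3, salary: 1); 3 incomplete records


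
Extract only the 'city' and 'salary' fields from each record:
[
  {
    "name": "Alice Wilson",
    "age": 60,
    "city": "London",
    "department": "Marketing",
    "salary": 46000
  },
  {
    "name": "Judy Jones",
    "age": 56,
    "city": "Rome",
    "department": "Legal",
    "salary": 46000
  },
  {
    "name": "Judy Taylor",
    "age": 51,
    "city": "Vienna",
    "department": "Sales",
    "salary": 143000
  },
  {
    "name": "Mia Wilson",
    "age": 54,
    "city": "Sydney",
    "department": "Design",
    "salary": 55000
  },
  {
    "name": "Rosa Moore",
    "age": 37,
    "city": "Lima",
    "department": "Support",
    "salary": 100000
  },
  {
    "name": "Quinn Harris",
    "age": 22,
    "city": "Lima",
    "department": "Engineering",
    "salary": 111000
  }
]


Original: 6 records with fields: name, age, city, department, salary
Keep: ['city', 'salary']
Drop: ['name', 'age', 'department']
Result: 6 records, 2 fields each

[
  {
    "city": "London",
    "salary": 46000
  },
  {
    "city": "Rome",
    "salary": 46000
  },
  {
    "city": "Vienna",
    "salary": 143000
  },
  {
    "city": "Sydney",
    "salary": 55000
  },
  {
    "city": "Lima",
    "salary": 100000
  },
  {
    "city": "Lima",
    "salary": 111000
  }
]


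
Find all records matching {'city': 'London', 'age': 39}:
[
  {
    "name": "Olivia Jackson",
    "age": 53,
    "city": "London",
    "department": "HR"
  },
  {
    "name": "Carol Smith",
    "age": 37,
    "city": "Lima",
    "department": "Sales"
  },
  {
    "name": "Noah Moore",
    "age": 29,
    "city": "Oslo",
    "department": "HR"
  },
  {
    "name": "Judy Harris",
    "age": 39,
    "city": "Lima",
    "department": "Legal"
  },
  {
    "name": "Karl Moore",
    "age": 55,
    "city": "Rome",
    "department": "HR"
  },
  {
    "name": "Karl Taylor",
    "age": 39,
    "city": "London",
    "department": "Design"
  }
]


Search criteria: {'city': 'London', 'age': 39}

Checking 6 records:
  Olivia Jackson: {city: London, age: 53}
  Carol Smith: {city: Lima, age: 37}
  Noah Moore: {city: Oslo, age: 29}
  Judy Harris: {city: Lima, age: 39}
  Karl Moore: {city: Rome, age: 55}
  Karl Taylor: {city: London, age: 39} <-- MATCH

Matches: ["Karl Taylor"]

["Karl Taylor"]


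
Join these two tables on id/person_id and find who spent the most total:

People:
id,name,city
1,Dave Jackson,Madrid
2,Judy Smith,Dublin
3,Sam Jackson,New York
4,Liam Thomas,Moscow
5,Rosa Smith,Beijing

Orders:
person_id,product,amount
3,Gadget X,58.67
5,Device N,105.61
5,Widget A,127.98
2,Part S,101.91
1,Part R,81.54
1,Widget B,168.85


Join on: people.id = orders.person_id

Joined rows:
  Sam Jackson (New York) bought Gadget X for $58.67
  Rosa Smith (Beijing) bought Device N for $105.61
  Rosa Smith (Beijing) bought Widget A for $127.98
  Judy Smith (Dublin) bought Part S for $101.91
  Dave Jackson (Madrid) bought Part R for $81.54
  Dave Jackson (Madrid) bought Widget B for $168.85

Total per person:
  Dave Jackson: $250.39
  Rosa Smith: $233.59
  Judy Smith: $101.91
  Sam Jackson: $58.67

Top spender: Dave Jackson ($250.39)

Dave Jackson ($250.39)


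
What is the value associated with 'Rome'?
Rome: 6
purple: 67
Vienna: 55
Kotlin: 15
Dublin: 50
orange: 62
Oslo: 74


Looking up key 'Rome'
Value: 6

6


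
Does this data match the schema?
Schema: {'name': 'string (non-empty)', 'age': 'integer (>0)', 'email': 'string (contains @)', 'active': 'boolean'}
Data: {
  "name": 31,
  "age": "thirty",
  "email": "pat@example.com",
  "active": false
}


Validating each field against schema:
  name: FAIL (31 is not a string)
  age: FAIL ("thirty" is not an integer)
  email: OK (string with @)
  active: OK (boolean)

Result: INVALID (2 errors: name, age)

INVALID (2 errors: name, age)


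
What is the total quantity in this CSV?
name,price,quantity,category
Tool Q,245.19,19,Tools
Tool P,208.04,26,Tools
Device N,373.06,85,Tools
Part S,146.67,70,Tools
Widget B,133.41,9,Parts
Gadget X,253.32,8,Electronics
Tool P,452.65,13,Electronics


Computing total quantity:
Values: [19, 26, 85, 70, 9, 8, 13]
Sum = 230

230


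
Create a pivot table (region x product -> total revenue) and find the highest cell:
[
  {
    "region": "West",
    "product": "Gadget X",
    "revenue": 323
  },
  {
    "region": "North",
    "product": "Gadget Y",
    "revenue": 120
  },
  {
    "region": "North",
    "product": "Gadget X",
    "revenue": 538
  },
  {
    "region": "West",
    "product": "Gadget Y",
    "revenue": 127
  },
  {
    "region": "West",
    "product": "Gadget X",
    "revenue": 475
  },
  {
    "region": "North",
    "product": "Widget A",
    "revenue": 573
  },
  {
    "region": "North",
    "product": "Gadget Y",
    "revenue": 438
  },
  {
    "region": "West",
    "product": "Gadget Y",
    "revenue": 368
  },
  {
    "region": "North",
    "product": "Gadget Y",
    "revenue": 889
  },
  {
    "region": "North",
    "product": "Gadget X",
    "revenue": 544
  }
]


Pivot: region (rows) x product (columns) -> total revenue

     Gadget X      Gadget Y      Widget A    
North         1082          1447           573  
West           798           495             0  

Highest: North / Gadget Y = $1447

North / Gadget Y = $1447


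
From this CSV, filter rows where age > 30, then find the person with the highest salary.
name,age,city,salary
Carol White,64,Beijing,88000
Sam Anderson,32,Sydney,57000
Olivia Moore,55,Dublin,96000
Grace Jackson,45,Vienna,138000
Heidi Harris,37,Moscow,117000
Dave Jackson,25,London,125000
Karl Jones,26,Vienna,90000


Filter: age > 30
Sort by: salary (descending)

Filtered records (5):
  Grace Jackson, age 45, salary $138000
  Heidi Harris, age 37, salary $117000
  Olivia Moore, age 55, salary $96000
  Carol White, age 64, salary $88000
  Sam Anderson, age 32, salary $57000

Highest salary: Grace Jackson ($138000)

Grace Jackson


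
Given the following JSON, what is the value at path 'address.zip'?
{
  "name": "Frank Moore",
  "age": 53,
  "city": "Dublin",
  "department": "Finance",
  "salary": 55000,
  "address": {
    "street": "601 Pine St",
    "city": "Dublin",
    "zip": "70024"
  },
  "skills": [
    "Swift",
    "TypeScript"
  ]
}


Query: address.zip
Path: address -> zip
Value: 70024

70024


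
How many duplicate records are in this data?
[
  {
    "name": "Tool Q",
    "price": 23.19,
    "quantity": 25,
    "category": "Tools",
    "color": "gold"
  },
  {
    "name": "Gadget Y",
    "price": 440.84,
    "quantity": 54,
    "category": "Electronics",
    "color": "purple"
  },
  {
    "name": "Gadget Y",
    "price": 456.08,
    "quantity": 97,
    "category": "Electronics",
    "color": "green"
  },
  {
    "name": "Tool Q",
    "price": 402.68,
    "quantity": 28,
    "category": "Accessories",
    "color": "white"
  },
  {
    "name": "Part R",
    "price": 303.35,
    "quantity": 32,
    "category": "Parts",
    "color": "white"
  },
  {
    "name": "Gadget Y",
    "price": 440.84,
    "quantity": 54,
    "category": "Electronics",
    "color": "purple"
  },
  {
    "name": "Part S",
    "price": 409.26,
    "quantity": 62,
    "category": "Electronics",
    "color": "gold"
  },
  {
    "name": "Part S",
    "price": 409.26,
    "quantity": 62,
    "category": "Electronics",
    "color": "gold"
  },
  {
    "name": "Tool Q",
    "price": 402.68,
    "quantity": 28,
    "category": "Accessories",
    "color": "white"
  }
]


Checking 9 records for duplicates:

  Row 1: Tool Q ($23.19, qty 25)
  Row 2: Gadget Y ($440.84, qty 54)
  Row 3: Gadget Y ($456.08, qty 97)
  Row 4: Tool Q ($402.68, qty 28)
  Row 5: Part R ($303.35, qty 32)
  Row 6: Gadget Y ($440.84, qty 54) <-- DUPLICATE
  Row 7: Part S ($409.26, qty 62)
  Row 8: Part S ($409.26, qty 62) <-- DUPLICATE
  Row 9: Tool Q ($402.68, qty 28) <-- DUPLICATE

Duplicates found: 3
Unique records: 6

3 duplicates, 6 unique


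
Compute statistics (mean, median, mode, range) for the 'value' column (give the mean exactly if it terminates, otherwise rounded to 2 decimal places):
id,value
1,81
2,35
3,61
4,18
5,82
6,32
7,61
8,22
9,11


Data: [81, 35, 61, 18, 82, 32, 61, 22, 11]
Count: 9
Sum: 403
Mean: 403/9 ≈ 44.78 (rounded to 2 decimal places)
Sorted: [11, 18, 22, 32, 35, 61, 61, 81, 82]
Median: 35.0
Mode: 61 (2 times)
Range: 82 - 11 = 71
Min: 11, Max: 82

mean≈44.78, median=35.0, mode=61, range=71


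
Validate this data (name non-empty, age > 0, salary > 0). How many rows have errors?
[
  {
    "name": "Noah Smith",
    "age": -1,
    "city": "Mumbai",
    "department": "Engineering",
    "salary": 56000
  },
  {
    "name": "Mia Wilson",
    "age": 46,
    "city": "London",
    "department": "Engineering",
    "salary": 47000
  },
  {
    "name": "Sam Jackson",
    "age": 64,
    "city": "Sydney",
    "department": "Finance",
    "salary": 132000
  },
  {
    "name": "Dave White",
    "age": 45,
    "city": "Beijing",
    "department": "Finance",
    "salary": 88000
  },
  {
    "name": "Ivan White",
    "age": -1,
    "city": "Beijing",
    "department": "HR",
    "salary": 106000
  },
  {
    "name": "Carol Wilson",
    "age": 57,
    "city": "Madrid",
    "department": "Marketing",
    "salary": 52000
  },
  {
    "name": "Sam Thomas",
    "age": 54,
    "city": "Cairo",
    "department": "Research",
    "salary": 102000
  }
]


Validating 7 records:
Rules: name non-empty, age > 0, salary > 0

  Row 1 (Noah Smith): negative age: -1
  Row 2 (Mia Wilson): OK
  Row 3 (Sam Jackson): OK
  Row 4 (Dave White): OK
  Row 5 (Ivan White): negative age: -1
  Row 6 (Carol Wilson): OK
  Row 7 (Sam Thomas): OK

Total errors: 2

2 errors


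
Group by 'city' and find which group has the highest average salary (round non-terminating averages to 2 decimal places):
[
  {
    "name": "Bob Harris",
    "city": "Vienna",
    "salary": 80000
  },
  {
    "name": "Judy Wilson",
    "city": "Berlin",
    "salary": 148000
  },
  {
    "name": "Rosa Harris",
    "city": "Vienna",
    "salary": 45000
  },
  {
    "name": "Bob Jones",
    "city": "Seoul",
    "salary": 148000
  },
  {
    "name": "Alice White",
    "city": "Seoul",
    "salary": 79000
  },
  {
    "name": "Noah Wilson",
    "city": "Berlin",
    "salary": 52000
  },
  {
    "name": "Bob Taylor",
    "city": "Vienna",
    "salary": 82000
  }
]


Group by: city

Groups:
  Berlin: 2 people, avg salary = 200000/2 = $100000
  Seoul: 2 people, avg salary = 227000/2 = $113500
  Vienna: 3 people, avg salary = 207000/3 = $69000

Highest average salary: Seoul ($113500)

Seoul ($113500)


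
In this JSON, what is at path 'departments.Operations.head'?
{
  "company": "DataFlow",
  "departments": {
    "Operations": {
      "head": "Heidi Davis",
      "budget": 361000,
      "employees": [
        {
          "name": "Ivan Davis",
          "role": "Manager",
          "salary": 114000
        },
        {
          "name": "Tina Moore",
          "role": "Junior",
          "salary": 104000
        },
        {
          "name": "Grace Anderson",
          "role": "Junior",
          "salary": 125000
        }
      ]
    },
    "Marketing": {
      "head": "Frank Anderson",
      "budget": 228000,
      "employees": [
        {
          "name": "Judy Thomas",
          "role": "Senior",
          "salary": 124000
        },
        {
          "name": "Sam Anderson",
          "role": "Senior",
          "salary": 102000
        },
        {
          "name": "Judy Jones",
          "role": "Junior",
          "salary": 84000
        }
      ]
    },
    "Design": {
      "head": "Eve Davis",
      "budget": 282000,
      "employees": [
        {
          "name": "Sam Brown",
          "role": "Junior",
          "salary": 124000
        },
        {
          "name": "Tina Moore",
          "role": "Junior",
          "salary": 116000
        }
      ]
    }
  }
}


Path: departments.Operations.head

Navigate:
  -> departments
  -> Operations
  -> head = 'Heidi Davis'

Heidi Davis


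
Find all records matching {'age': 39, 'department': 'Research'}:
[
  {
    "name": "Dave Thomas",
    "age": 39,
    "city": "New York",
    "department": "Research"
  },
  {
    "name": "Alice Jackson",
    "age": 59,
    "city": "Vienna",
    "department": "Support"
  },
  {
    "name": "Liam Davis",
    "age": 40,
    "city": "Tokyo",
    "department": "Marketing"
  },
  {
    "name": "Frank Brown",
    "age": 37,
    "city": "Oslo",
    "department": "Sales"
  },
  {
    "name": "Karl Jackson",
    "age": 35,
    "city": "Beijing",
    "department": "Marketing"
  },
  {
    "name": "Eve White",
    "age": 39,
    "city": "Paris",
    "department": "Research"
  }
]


Search criteria: {'age': 39, 'department': 'Research'}

Checking 6 records:
  Dave Thomas: {age: 39, department: Research} <-- MATCH
  Alice Jackson: {age: 59, department: Support}
  Liam Davis: {age: 40, department: Marketing}
  Frank Brown: {age: 37, department: Sales}
  Karl Jackson: {age: 35, department: Marketing}
  Eve White: {age: 39, department: Research} <-- MATCH

Matches: ["Dave Thomas", "Eve White"]

["Dave Thomas", "Eve White"]


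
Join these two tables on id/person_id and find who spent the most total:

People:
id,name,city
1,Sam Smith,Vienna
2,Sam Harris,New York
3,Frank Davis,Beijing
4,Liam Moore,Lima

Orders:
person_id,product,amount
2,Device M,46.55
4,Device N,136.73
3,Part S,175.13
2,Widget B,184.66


Join on: people.id = orders.person_id

Joined rows:
  Sam Harris (New York) bought Device M for $46.55
  Liam Moore (Lima) bought Device N for $136.73
  Frank Davis (Beijing) bought Part S for $175.13
  Sam Harris (New York) bought Widget B for $184.66

Total per person:
  Sam Harris: $231.21
  Frank Davis: $175.13
  Liam Moore: $136.73

Top spender: Sam Harris ($231.21)

Sam Harris ($231.21)


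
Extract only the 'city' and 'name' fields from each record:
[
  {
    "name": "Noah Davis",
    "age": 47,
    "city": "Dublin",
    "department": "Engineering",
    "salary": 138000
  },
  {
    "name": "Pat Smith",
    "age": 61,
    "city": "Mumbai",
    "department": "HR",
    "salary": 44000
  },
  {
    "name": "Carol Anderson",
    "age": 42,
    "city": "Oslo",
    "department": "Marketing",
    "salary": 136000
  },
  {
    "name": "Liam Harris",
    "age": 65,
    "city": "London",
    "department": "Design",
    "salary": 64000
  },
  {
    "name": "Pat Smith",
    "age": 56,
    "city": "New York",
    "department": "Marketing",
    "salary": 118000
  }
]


Original: 5 records with fields: name, age, city, department, salary
Keep: ['city', 'name']
Drop: ['age', 'department', 'salary']
Result: 5 records, 2 fields each

[
  {
    "city": "Dublin",
    "name": "Noah Davis"
  },
  {
    "city": "Mumbai",
    "name": "Pat Smith"
  },
  {
    "city": "Oslo",
    "name": "Carol Anderson"
  },
  {
    "city": "London",
    "name": "Liam Harris"
  },
  {
    "city": "New York",
    "name": "Pat Smith"
  }
]


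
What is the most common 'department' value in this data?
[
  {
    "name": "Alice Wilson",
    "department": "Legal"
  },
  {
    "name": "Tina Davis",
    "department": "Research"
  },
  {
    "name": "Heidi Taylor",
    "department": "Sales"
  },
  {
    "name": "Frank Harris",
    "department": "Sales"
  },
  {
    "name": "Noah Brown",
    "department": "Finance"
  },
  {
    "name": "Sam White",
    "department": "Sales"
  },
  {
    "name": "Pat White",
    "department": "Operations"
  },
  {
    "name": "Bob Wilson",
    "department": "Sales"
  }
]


Counting 'department' values across 8 records:

  Sales: 4 ####
  Legal: 1 #
  Research: 1 #
  Finance: 1 #
  Operations: 1 #

Most common: Sales (4 times)

Sales (4 times)


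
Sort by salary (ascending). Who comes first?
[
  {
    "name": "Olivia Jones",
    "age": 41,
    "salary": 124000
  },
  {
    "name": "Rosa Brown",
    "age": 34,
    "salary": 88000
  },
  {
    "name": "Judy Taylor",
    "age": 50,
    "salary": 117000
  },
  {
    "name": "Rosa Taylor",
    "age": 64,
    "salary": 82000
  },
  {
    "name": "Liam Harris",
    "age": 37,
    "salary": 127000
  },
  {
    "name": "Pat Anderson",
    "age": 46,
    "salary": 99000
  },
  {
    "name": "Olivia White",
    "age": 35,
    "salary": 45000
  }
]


Sort by: salary (ascending)

Sorted order:
  1. Olivia White (salary = 45000)
  2. Rosa Taylor (salary = 82000)
  3. Rosa Brown (salary = 88000)
  4. Pat Anderson (salary = 99000)
  5. Judy Taylor (salary = 117000)
  6. Olivia Jones (salary = 124000)
  7. Liam Harris (salary = 127000)

First: Olivia White

Olivia White


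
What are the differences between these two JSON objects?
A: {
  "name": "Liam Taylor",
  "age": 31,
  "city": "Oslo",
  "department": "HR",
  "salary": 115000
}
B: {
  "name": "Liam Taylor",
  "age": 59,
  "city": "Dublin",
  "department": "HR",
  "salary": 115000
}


Comparing each field (in key order):
  name: same
  age: DIFFERENT
  city: DIFFERENT
  department: same
  salary: same
Differences:
  age: 31 -> 59
  city: Oslo -> Dublin

2 field(s) changed

2 changes: age, city


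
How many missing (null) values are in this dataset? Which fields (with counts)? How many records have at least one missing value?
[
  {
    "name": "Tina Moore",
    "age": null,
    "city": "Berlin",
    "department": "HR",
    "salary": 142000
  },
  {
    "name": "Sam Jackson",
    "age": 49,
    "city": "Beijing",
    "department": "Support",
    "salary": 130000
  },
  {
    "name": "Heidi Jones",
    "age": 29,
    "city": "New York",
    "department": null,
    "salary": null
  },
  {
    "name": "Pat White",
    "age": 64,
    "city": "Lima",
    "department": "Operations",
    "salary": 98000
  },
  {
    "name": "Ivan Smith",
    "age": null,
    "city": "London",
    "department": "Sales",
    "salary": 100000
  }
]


Checking for missing (null) values in 5 records:

  Tina Moore: age
  Sam Jackson: complete
  Heidi Jones: department, salary
  Pat White: complete
  Ivan Smith: age

Per field:
  name: 0 missing
  age: 2 missing
  city: 0 missing
  department: 1 missing
  salary: 1 missing

Total missing values: 4
Records with any missing: 3

4 missing values (age: 2, department: 1, salary: 1); 3 incomplete records


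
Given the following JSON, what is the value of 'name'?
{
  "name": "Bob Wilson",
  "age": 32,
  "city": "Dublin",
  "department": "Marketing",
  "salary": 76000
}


Looking up field 'name'
Value: Bob Wilson

Bob Wilson


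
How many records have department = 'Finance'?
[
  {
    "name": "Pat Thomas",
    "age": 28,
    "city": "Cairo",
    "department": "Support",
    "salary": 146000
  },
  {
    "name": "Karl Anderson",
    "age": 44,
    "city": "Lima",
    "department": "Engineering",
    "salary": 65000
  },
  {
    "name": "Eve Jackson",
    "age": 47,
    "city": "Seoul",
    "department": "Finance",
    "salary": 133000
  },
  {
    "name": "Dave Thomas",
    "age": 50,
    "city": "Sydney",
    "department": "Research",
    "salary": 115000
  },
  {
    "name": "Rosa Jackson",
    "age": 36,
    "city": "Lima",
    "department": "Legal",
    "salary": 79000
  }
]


Data: 5 records
Condition: department = 'Finance'

Checking each record:
  Pat Thomas: Support
  Karl Anderson: Engineering
  Eve Jackson: Finance MATCH
  Dave Thomas: Research
  Rosa Jackson: Legal

Count: 1

1


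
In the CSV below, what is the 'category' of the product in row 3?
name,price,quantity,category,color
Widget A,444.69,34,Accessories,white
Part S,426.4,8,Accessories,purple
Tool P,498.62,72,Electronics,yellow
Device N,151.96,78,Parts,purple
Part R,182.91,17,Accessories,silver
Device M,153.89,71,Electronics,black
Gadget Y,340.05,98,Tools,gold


Query: Row 3 ('Tool P'), column 'category'
Value: Electronics

Electronics


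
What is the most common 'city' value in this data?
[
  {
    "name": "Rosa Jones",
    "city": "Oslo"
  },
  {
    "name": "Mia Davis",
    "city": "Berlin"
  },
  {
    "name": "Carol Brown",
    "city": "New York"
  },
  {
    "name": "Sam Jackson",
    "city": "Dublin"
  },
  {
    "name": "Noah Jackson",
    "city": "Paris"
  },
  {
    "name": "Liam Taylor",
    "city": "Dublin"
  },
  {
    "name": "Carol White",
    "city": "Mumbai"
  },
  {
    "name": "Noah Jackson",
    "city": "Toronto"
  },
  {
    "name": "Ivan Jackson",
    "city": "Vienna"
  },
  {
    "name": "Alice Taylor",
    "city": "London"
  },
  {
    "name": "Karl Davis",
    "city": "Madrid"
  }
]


Counting 'city' values across 11 records:

  Dublin: 2 ##
  Oslo: 1 #
  Berlin: 1 #
  New York: 1 #
  Paris: 1 #
  Mumbai: 1 #
  Toronto: 1 #
  Vienna: 1 #
  London: 1 #
  Madrid: 1 #

Most common: Dublin (2 times)

Dublin (2 times)


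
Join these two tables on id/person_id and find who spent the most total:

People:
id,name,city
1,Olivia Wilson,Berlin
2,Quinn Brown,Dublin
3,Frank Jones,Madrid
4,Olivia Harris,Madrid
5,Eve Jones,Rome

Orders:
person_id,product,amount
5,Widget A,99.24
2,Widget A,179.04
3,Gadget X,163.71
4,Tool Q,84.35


Join on: people.id = orders.person_id

Joined rows:
  Eve Jones (Rome) bought Widget A for $99.24
  Quinn Brown (Dublin) bought Widget A for $179.04
  Frank Jones (Madrid) bought Gadget X for $163.71
  Olivia Harris (Madrid) bought Tool Q for $84.35

Total per person:
  Quinn Brown: $179.04
  Frank Jones: $163.71
  Eve Jones: $99.24
  Olivia Harris: $84.35

Top spender: Quinn Brown ($179.04)

Quinn Brown ($179.04)


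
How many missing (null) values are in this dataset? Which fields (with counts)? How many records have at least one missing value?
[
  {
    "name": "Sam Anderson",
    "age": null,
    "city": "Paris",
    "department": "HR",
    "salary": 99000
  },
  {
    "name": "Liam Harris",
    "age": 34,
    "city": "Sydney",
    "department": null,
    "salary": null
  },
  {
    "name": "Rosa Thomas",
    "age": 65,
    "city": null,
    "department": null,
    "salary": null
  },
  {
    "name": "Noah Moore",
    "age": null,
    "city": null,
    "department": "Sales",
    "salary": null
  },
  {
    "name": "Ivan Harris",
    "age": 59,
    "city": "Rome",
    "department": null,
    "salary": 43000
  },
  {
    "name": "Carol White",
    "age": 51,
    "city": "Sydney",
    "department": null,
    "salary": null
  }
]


Checking for missing (null) values in 6 records:

  Sam Anderson: age
  Liam Harris: department, salary
  Rosa Thomas: city, department, salary
  Noah Moore: age, city, salary
  Ivan Harris: department
  Carol White: department, salary

Per field:
  name: 0 missing
  age: 2 missing
  city: 2 missing
  department: 4 missing
  salary: 4 missing

Total missing values: 12
Records with any missing: 6

12 missing values (age: 2, city: 2, department: 4, salary: 4); 6 incomplete records


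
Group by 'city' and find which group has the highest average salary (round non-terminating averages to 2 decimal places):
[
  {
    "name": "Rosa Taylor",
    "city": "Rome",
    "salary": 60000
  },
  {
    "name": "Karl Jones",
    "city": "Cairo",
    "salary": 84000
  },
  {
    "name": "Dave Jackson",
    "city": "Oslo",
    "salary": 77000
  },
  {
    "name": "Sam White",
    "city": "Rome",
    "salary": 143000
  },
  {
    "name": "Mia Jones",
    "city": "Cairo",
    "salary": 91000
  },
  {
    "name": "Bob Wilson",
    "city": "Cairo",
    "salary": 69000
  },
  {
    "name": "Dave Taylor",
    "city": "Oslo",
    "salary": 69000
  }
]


Group by: city

Groups:
  Cairo: 3 people, avg salary = 244000/3 ≈ $81333.33
  Oslo: 2 people, avg salary = 146000/2 = $73000
  Rome: 2 people, avg salary = 203000/2 = $101500

Highest average salary: Rome ($101500)

Rome ($101500)


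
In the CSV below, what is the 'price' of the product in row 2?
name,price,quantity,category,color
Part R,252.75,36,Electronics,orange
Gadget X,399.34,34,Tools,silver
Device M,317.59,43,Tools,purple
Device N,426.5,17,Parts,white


Query: Row 2 ('Gadget X'), column 'price'
Value: 399.34

399.34


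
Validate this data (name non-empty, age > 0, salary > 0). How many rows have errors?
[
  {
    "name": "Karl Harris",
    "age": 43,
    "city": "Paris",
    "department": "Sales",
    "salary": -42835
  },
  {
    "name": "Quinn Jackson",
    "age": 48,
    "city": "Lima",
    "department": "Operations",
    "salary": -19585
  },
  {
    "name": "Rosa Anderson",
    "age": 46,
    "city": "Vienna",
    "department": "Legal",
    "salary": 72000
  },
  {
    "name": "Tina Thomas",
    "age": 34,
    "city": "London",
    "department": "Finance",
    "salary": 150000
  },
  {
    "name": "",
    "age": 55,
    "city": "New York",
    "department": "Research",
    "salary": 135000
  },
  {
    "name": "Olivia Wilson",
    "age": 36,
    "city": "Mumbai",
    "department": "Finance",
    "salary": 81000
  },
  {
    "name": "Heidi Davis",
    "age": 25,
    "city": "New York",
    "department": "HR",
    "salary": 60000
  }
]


Validating 7 records:
Rules: name non-empty, age > 0, salary > 0

  Row 1 (Karl Harris): negative salary: -42835
  Row 2 (Quinn Jackson): negative salary: -19585
  Row 3 (Rosa Anderson): OK
  Row 4 (Tina Thomas): OK
  Row 5 (???): empty name
  Row 6 (Olivia Wilson): OK
  Row 7 (Heidi Davis): OK

Total errors: 3

3 errors


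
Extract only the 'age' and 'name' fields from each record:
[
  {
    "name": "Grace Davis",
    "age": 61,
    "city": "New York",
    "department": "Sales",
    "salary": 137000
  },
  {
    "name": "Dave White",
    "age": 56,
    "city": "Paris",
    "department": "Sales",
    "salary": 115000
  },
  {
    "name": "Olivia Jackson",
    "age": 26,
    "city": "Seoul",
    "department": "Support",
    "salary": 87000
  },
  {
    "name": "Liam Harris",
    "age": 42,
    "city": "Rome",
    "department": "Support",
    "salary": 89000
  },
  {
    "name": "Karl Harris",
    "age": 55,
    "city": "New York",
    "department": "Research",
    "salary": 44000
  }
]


Original: 5 records with fields: name, age, city, department, salary
Keep: ['age', 'name']
Drop: ['city', 'department', 'salary']
Result: 5 records, 2 fields each

[
  {
    "age": 61,
    "name": "Grace Davis"
  },
  {
    "age": 56,
    "name": "Dave White"
  },
  {
    "age": 26,
    "name": "Olivia Jackson"
  },
  {
    "age": 42,
    "name": "Liam Harris"
  },
  {
    "age": 55,
    "name": "Karl Harris"
  }
]


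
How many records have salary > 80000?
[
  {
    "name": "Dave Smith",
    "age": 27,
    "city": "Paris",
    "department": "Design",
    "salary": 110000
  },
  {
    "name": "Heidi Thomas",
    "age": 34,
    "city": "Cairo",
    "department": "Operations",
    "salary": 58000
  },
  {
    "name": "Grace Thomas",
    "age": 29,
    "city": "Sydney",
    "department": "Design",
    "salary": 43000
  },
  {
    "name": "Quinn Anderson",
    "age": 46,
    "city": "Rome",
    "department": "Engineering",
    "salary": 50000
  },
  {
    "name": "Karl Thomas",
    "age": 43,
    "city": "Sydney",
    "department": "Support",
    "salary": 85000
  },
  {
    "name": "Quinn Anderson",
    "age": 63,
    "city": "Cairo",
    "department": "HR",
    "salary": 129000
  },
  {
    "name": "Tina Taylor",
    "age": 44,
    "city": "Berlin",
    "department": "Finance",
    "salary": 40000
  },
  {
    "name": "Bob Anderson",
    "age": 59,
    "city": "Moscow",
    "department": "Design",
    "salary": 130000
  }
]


Data: 8 records
Condition: salary > 80000

Checking each record:
  Dave Smith: 110000 MATCH
  Heidi Thomas: 58000
  Grace Thomas: 43000
  Quinn Anderson: 50000
  Karl Thomas: 85000 MATCH
  Quinn Anderson: 129000 MATCH
  Tina Taylor: 40000
  Bob Anderson: 130000 MATCH

Count: 4

4


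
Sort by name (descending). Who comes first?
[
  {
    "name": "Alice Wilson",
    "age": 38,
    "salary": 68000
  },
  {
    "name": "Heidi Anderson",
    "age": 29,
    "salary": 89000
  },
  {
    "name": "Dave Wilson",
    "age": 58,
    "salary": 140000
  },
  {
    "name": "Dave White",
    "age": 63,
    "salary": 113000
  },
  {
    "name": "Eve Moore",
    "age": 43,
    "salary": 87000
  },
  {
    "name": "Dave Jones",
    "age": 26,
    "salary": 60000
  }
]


Sort by: name (descending)

Sorted order:
  1. Heidi Anderson (name = Heidi Anderson)
  2. Eve Moore (name = Eve Moore)
  3. Dave Wilson (name = Dave Wilson)
  4. Dave White (name = Dave White)
  5. Dave Jones (name = Dave Jones)
  6. Alice Wilson (name = Alice Wilson)

First: Heidi Anderson

Heidi Anderson


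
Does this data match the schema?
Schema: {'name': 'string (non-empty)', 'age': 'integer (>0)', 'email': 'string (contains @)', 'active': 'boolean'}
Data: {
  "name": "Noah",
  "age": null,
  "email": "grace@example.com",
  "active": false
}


Validating each field against schema:
  name: OK (non-empty string)
  age: FAIL (null is not an integer)
  email: OK (string with @)
  active: OK (boolean)

Result: INVALID (1 error: age)

INVALID (1 error: age)


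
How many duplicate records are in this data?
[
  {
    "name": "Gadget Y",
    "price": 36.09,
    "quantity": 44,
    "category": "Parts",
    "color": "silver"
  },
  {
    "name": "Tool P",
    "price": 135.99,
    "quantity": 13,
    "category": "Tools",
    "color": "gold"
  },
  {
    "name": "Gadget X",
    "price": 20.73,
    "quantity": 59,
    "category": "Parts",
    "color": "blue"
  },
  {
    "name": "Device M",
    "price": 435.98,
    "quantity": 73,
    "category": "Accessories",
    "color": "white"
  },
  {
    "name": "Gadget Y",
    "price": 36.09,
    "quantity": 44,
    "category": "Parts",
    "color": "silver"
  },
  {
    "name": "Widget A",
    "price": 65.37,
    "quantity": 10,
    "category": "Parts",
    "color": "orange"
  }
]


Checking 6 records for duplicates:

  Row 1: Gadget Y ($36.09, qty 44)
  Row 2: Tool P ($135.99, qty 13)
  Row 3: Gadget X ($20.73, qty 59)
  Row 4: Device M ($435.98, qty 73)
  Row 5: Gadget Y ($36.09, qty 44) <-- DUPLICATE
  Row 6: Widget A ($65.37, qty 10)

Duplicates found: 1
Unique records: 5

1 duplicates, 5 unique


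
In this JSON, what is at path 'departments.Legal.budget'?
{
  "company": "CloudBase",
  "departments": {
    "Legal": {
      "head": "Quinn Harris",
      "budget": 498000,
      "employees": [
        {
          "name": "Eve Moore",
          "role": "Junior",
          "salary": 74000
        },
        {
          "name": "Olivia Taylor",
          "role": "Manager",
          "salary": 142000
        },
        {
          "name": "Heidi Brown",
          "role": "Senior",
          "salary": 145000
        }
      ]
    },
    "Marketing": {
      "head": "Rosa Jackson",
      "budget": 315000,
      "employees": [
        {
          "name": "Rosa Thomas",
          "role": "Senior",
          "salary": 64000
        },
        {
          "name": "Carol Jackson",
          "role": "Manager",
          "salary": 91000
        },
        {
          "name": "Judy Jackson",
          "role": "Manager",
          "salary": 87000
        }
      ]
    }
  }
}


Path: departments.Legal.budget

Navigate:
  -> departments
  -> Legal
  -> budget = 498000

498000


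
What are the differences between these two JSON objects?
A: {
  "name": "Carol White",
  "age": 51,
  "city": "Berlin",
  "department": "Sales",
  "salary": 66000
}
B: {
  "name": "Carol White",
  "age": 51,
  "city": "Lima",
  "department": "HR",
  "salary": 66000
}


Comparing each field (in key order):
  name: same
  age: same
  city: DIFFERENT
  department: DIFFERENT
  salary: same
Differences:
  city: Berlin -> Lima
  department: Sales -> HR

2 field(s) changed

2 changes: city, department


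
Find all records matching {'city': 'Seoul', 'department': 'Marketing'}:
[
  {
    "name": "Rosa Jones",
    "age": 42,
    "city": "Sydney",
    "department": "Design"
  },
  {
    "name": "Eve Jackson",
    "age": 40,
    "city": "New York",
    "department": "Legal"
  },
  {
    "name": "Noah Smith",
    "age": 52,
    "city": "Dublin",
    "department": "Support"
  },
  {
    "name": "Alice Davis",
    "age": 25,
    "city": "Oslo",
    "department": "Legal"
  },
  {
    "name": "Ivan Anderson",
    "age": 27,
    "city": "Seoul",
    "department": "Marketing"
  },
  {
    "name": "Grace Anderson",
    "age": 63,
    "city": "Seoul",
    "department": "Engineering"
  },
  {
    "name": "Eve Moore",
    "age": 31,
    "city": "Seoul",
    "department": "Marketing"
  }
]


Search criteria: {'city': 'Seoul', 'department': 'Marketing'}

Checking 7 records:
  Rosa Jones: {city: Sydney, department: Design}
  Eve Jackson: {city: New York, department: Legal}
  Noah Smith: {city: Dublin, department: Support}
  Alice Davis: {city: Oslo, department: Legal}
  Ivan Anderson: {city: Seoul, department: Marketing} <-- MATCH
  Grace Anderson: {city: Seoul, department: Engineering}
  Eve Moore: {city: Seoul, department: Marketing} <-- MATCH

Matches: ["Ivan Anderson", "Eve Moore"]

["Ivan Anderson", "Eve Moore"]


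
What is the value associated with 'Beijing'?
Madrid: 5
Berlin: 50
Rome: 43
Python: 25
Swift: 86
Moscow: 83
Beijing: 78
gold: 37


Looking up key 'Beijing'
Value: 78

78


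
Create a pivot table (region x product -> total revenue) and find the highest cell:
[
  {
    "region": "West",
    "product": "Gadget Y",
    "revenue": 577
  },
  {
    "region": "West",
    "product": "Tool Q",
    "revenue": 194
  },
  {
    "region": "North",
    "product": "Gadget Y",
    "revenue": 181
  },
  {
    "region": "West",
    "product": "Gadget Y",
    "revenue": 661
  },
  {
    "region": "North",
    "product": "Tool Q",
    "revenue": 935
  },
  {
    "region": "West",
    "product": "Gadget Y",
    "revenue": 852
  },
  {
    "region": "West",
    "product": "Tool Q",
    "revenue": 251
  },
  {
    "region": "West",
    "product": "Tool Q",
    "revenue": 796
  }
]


Pivot: region (rows) x product (columns) -> total revenue

     Gadget Y      Tool Q      
North          181           935  
West          2090          1241  

Highest: West / Gadget Y = $2090

West / Gadget Y = $2090
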